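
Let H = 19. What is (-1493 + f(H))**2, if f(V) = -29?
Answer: 2316484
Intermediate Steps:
(-1493 + f(H))**2 = (-1493 - 29)**2 = (-1522)**2 = 2316484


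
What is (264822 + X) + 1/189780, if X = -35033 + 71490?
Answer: 57176728621/189780 ≈ 3.0128e+5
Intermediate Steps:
X = 36457
(264822 + X) + 1/189780 = (264822 + 36457) + 1/189780 = 301279 + 1/189780 = 57176728621/189780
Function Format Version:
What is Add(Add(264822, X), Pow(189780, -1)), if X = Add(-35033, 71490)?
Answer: Rational(57176728621, 189780) ≈ 3.0128e+5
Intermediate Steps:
X = 36457
Add(Add(264822, X), Pow(189780, -1)) = Add(Add(264822, 36457), Pow(189780, -1)) = Add(301279, Rational(1, 189780)) = Rational(57176728621, 189780)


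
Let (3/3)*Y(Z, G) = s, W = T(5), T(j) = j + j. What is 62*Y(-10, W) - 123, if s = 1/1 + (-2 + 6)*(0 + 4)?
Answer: 931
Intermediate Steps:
T(j) = 2*j
s = 17 (s = 1 + 4*4 = 1 + 16 = 17)
W = 10 (W = 2*5 = 10)
Y(Z, G) = 17
62*Y(-10, W) - 123 = 62*17 - 123 = 1054 - 123 = 931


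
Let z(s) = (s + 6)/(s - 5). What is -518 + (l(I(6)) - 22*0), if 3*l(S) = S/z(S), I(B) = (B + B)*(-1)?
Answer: -1588/3 ≈ -529.33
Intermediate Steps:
z(s) = (6 + s)/(-5 + s)
I(B) = -2*B (I(B) = (2*B)*(-1) = -2*B)
l(S) = S*(-5 + S)/(3*(6 + S)) (l(S) = (S/(((6 + S)/(-5 + S))))/3 = (S*((-5 + S)/(6 + S)))/3 = (S*(-5 + S)/(6 + S))/3 = S*(-5 + S)/(3*(6 + S)))
-518 + (l(I(6)) - 22*0) = -518 + ((-2*6)*(-5 - 2*6)/(3*(6 - 2*6)) - 22*0) = -518 + ((⅓)*(-12)*(-5 - 12)/(6 - 12) + 0) = -518 + ((⅓)*(-12)*(-17)/(-6) + 0) = -518 + ((⅓)*(-12)*(-⅙)*(-17) + 0) = -518 + (-34/3 + 0) = -518 - 34/3 = -1588/3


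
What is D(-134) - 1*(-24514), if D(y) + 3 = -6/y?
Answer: 1642240/67 ≈ 24511.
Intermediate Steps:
D(y) = -3 - 6/y
D(-134) - 1*(-24514) = (-3 - 6/(-134)) - 1*(-24514) = (-3 - 6*(-1/134)) + 24514 = (-3 + 3/67) + 24514 = -198/67 + 24514 = 1642240/67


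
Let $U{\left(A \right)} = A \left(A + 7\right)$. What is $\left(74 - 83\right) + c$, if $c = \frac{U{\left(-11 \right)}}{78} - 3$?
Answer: $- \frac{446}{39} \approx -11.436$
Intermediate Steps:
$U{\left(A \right)} = A \left(7 + A\right)$
$c = - \frac{95}{39}$ ($c = \frac{\left(-11\right) \left(7 - 11\right)}{78} - 3 = \left(-11\right) \left(-4\right) \frac{1}{78} - 3 = 44 \cdot \frac{1}{78} - 3 = \frac{22}{39} - 3 = - \frac{95}{39} \approx -2.4359$)
$\left(74 - 83\right) + c = \left(74 - 83\right) - \frac{95}{39} = -9 - \frac{95}{39} = - \frac{446}{39}$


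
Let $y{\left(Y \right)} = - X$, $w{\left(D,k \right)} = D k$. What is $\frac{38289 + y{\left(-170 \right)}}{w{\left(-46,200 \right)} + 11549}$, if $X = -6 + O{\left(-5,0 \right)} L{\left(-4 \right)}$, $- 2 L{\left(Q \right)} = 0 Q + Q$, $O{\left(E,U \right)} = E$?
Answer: $\frac{38305}{2349} \approx 16.307$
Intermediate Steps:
$L{\left(Q \right)} = - \frac{Q}{2}$ ($L{\left(Q \right)} = - \frac{0 Q + Q}{2} = - \frac{0 + Q}{2} = - \frac{Q}{2}$)
$X = -16$ ($X = -6 - 5 \left(\left(- \frac{1}{2}\right) \left(-4\right)\right) = -6 - 10 = -16$)
$y{\left(Y \right)} = 16$ ($y{\left(Y \right)} = \left(-1\right) \left(-16\right) = 16$)
$\frac{38289 + y{\left(-170 \right)}}{w{\left(-46,200 \right)} + 11549} = \frac{38289 + 16}{\left(-46\right) 200 + 11549} = \frac{38305}{-9200 + 11549} = \frac{38305}{2349}$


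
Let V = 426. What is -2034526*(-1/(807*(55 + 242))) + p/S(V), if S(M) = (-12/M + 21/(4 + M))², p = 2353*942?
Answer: 495172392481670865286/95430830319 ≈ 5.1888e+9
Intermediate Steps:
p = 2216526
-2034526*(-1/(807*(55 + 242))) + p/S(V) = -2034526*(-1/(807*(55 + 242))) + 2216526/((9*(-16 + 3*426)²/(426²*(4 + 426)²))) = -2034526/(297*(-807)) + 2216526/((9*(1/181476)*(-16 + 1278)²/430²)) = -2034526/(-239679) + 2216526/((9*(1/181476)*1262²*(1/184900))) = -2034526*(-1/239679) + 2216526/((9*(1/181476)*1592644*(1/184900))) = 2034526/239679 + 2216526/(398161/932080900) = 2034526/239679 + 2216526*(932080900/398161) = 2034526/239679 + 2065981548953400/398161 = 495172392481670865286/95430830319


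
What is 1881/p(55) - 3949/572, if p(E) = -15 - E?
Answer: -61471/1820 ≈ -33.775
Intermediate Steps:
1881/p(55) - 3949/572 = 1881/(-15 - 1*55) - 3949/572 = 1881/(-15 - 55) - 3949*1/572 = 1881/(-70) - 359/52 = 1881*(-1/70) - 359/52 = -1881/70 - 359/52 = -61471/1820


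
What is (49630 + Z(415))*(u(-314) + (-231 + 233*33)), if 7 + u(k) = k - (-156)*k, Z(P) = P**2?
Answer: -9283966185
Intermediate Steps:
u(k) = -7 + 157*k (u(k) = -7 + (k - (-156)*k) = -7 + (k + 156*k) = -7 + 157*k)
(49630 + Z(415))*(u(-314) + (-231 + 233*33)) = (49630 + 415**2)*((-7 + 157*(-314)) + (-231 + 233*33)) = (49630 + 172225)*((-7 - 49298) + (-231 + 7689)) = 221855*(-49305 + 7458) = 221855*(-41847) = -9283966185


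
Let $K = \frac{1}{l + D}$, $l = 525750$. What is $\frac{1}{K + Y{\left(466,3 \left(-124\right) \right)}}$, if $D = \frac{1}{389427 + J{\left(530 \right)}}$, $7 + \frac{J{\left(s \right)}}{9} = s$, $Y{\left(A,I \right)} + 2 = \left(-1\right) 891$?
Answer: $- \frac{207215950501}{185043843403259} \approx -0.0011198$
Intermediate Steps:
$Y{\left(A,I \right)} = -893$ ($Y{\left(A,I \right)} = -2 - 891 = -893$)
$J{\left(s \right)} = -63 + 9 s$
$D = \frac{1}{394134}$ ($D = \frac{1}{389427 + \left(-63 + 9 \cdot 530\right)} = \frac{1}{389427 + \left(-63 + 4770\right)} = \frac{1}{389427 + 4707} = \frac{1}{394134} \approx 2.5372 \cdot 10^{-6}$)
$K = \frac{394134}{207215950501}$ ($K = \frac{1}{525750 + \frac{1}{394134}} = \frac{1}{\frac{207215950501}{394134}} = \frac{394134}{207215950501} \approx 1.902 \cdot 10^{-6}$)
$\frac{1}{K + Y{\left(466,3 \left(-124\right) \right)}} = \frac{1}{\frac{394134}{207215950501} - 893} = \frac{1}{- \frac{185043843403259}{207215950501}} = - \frac{207215950501}{185043843403259}$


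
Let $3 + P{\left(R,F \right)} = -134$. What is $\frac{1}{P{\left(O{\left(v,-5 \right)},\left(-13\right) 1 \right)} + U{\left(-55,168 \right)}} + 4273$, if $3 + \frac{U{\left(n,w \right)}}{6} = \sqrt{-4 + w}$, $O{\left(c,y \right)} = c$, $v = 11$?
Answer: $\frac{77430878}{18121} - \frac{12 \sqrt{41}}{18121} \approx 4273.0$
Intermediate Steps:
$P{\left(R,F \right)} = -137$ ($P{\left(R,F \right)} = -3 - 134 = -137$)
$U{\left(n,w \right)} = -18 + 6 \sqrt{-4 + w}$
$\frac{1}{P{\left(O{\left(v,-5 \right)},\left(-13\right) 1 \right)} + U{\left(-55,168 \right)}} + 4273 = \frac{1}{-137 - \left(18 - 6 \sqrt{-4 + 168}\right)} + 4273 = \frac{1}{-137 - \left(18 - 6 \sqrt{164}\right)} + 4273 = \frac{1}{-137 - \left(18 - 6 \cdot 2 \sqrt{41}\right)} + 4273 = \frac{1}{-137 - \left(18 - 12 \sqrt{41}\right)} + 4273 = \frac{1}{-155 + 12 \sqrt{41}} + 4273 = 4273 + \frac{1}{-155 + 12 \sqrt{41}}$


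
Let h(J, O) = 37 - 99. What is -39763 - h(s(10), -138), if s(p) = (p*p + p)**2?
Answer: -39701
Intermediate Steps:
s(p) = (p + p**2)**2 (s(p) = (p**2 + p)**2 = (p + p**2)**2)
h(J, O) = -62
-39763 - h(s(10), -138) = -39763 - 1*(-62) = -39763 + 62 = -39701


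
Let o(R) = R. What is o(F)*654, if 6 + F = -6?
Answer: -7848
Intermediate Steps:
F = -12 (F = -6 - 6 = -12)
o(F)*654 = -12*654 = -7848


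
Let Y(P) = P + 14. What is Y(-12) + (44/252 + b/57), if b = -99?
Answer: 524/1197 ≈ 0.43776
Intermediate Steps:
Y(P) = 14 + P
Y(-12) + (44/252 + b/57) = (14 - 12) + (44/252 - 99/57) = 2 + (44*(1/252) - 99*1/57) = 2 + (11/63 - 33/19) = 2 - 1870/1197 = 524/1197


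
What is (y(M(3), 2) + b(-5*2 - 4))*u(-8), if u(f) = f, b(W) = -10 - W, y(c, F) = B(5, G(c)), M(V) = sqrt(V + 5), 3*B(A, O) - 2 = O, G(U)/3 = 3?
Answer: -184/3 ≈ -61.333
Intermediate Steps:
G(U) = 9 (G(U) = 3*3 = 9)
B(A, O) = 2/3 + O/3
M(V) = sqrt(5 + V)
y(c, F) = 11/3 (y(c, F) = 2/3 + (1/3)*9 = 2/3 + 3 = 11/3)
(y(M(3), 2) + b(-5*2 - 4))*u(-8) = (11/3 + (-10 - (-5*2 - 4)))*(-8) = (11/3 + (-10 - (-10 - 4)))*(-8) = (11/3 + (-10 - 1*(-14)))*(-8) = (11/3 + (-10 + 14))*(-8) = (11/3 + 4)*(-8) = (23/3)*(-8) = -184/3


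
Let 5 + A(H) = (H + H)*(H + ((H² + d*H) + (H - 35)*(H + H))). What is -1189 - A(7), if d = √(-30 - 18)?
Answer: 3520 - 392*I*√3 ≈ 3520.0 - 678.96*I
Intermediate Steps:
d = 4*I*√3 (d = √(-48) = 4*I*√3 ≈ 6.9282*I)
A(H) = -5 + 2*H*(H + H² + 2*H*(-35 + H) + 4*I*H*√3) (A(H) = -5 + (H + H)*(H + ((H² + (4*I*√3)*H) + (H - 35)*(H + H))) = -5 + (2*H)*(H + ((H² + 4*I*H*√3) + (-35 + H)*(2*H))) = -5 + (2*H)*(H + ((H² + 4*I*H*√3) + 2*H*(-35 + H))) = -5 + (2*H)*(H + (H² + 2*H*(-35 + H) + 4*I*H*√3)) = -5 + (2*H)*(H + H² + 2*H*(-35 + H) + 4*I*H*√3) = -5 + 2*H*(H + H² + 2*H*(-35 + H) + 4*I*H*√3))
-1189 - A(7) = -1189 - (-5 - 138*7² + 6*7³ + 8*I*√3*7²) = -1189 - (-5 - 138*49 + 6*343 + 8*I*√3*49) = -1189 - (-5 - 6762 + 2058 + 392*I*√3) = -1189 - (-4709 + 392*I*√3) = -1189 + (4709 - 392*I*√3) = 3520 - 392*I*√3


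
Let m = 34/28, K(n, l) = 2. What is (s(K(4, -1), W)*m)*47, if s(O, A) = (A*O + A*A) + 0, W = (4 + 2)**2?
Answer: 546516/7 ≈ 78074.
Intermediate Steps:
W = 36 (W = 6**2 = 36)
s(O, A) = A**2 + A*O (s(O, A) = (A*O + A**2) + 0 = (A**2 + A*O) + 0 = A**2 + A*O)
m = 17/14 (m = 34*(1/28) = 17/14 ≈ 1.2143)
(s(K(4, -1), W)*m)*47 = ((36*(36 + 2))*(17/14))*47 = ((36*38)*(17/14))*47 = (1368*(17/14))*47 = (11628/7)*47 = 546516/7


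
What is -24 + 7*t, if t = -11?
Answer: -101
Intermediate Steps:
-24 + 7*t = -24 + 7*(-11) = -24 - 77 = -101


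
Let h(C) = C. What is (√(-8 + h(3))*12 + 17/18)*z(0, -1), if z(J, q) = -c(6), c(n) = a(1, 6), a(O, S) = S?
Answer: -17/3 - 72*I*√5 ≈ -5.6667 - 161.0*I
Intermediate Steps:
c(n) = 6
z(J, q) = -6 (z(J, q) = -1*6 = -6)
(√(-8 + h(3))*12 + 17/18)*z(0, -1) = (√(-8 + 3)*12 + 17/18)*(-6) = (√(-5)*12 + 17*(1/18))*(-6) = ((I*√5)*12 + 17/18)*(-6) = (12*I*√5 + 17/18)*(-6) = (17/18 + 12*I*√5)*(-6) = -17/3 - 72*I*√5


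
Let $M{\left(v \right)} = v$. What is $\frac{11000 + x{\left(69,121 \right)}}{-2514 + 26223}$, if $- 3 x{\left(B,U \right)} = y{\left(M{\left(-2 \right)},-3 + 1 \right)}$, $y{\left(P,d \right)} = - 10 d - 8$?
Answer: $\frac{10996}{23709} \approx 0.46379$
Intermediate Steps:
$y{\left(P,d \right)} = -8 - 10 d$
$x{\left(B,U \right)} = -4$ ($x{\left(B,U \right)} = - \frac{-8 - 10 \left(-3 + 1\right)}{3} = - \frac{-8 - -20}{3} = - \frac{-8 + 20}{3} = \left(- \frac{1}{3}\right) 12 = -4$)
$\frac{11000 + x{\left(69,121 \right)}}{-2514 + 26223} = \frac{11000 - 4}{-2514 + 26223} = \frac{10996}{23709}$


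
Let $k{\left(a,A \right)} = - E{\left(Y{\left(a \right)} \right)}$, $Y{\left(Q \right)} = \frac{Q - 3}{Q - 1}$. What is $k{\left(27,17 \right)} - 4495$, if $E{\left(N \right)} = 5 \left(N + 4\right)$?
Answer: $- \frac{58755}{13} \approx -4519.6$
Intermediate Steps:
$Y{\left(Q \right)} = \frac{-3 + Q}{-1 + Q}$
$E{\left(N \right)} = 20 + 5 N$ ($E{\left(N \right)} = 5 \left(4 + N\right) = 20 + 5 N$)
$k{\left(a,A \right)} = -20 - \frac{5 \left(-3 + a\right)}{-1 + a}$ ($k{\left(a,A \right)} = - (20 + 5 \frac{-3 + a}{-1 + a}) = - (20 + \frac{5 \left(-3 + a\right)}{-1 + a}) = -20 - \frac{5 \left(-3 + a\right)}{-1 + a}$)
$k{\left(27,17 \right)} - 4495 = \frac{5 \left(7 - 135\right)}{-1 + 27} - 4495 = \frac{5 \left(7 - 135\right)}{26} - 4495 = 5 \cdot \frac{1}{26} \left(-128\right) - 4495 = - \frac{320}{13} - 4495 = - \frac{58755}{13}$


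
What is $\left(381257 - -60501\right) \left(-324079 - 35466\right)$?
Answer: $-158831880110$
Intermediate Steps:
$\left(381257 - -60501\right) \left(-324079 - 35466\right) = \left(381257 + 60501\right) \left(-359545\right) = 441758 \left(-359545\right) = -158831880110$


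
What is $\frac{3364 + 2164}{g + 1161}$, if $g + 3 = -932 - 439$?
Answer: $- \frac{5528}{213} \approx -25.953$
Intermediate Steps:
$g = -1374$ ($g = -3 - 1371 = -1374$)
$\frac{3364 + 2164}{g + 1161} = \frac{3364 + 2164}{-1374 + 1161} = \frac{5528}{-213} = 5528 \left(- \frac{1}{213}\right) = - \frac{5528}{213}$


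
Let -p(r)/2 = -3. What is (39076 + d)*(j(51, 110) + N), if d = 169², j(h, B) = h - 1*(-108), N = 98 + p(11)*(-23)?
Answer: 8048803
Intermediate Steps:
p(r) = 6 (p(r) = -2*(-3) = 6)
N = -40 (N = 98 + 6*(-23) = 98 - 138 = -40)
j(h, B) = 108 + h (j(h, B) = h + 108 = 108 + h)
d = 28561
(39076 + d)*(j(51, 110) + N) = (39076 + 28561)*((108 + 51) - 40) = 67637*(159 - 40) = 67637*119 = 8048803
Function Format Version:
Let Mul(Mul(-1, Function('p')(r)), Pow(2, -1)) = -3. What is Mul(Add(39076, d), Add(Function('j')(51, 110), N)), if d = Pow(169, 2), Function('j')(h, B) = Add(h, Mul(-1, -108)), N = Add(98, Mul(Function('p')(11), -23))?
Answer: 8048803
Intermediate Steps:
Function('p')(r) = 6 (Function('p')(r) = Mul(-2, -3) = 6)
N = -40 (N = Add(98, Mul(6, -23)) = Add(98, -138) = -40)
Function('j')(h, B) = Add(108, h) (Function('j')(h, B) = Add(h, 108) = Add(108, h))
d = 28561
Mul(Add(39076, d), Add(Function('j')(51, 110), N)) = Mul(Add(39076, 28561), Add(Add(108, 51), -40)) = Mul(67637, Add(159, -40)) = Mul(67637, 119) = 8048803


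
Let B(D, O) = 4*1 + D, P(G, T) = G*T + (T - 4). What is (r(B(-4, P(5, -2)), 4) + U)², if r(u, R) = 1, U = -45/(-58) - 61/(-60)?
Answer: 23609881/3027600 ≈ 7.7982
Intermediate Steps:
P(G, T) = -4 + T + G*T (P(G, T) = G*T + (-4 + T) = -4 + T + G*T)
B(D, O) = 4 + D
U = 3119/1740 (U = -45*(-1/58) - 61*(-1/60) = 45/58 + 61/60 = 3119/1740 ≈ 1.7925)
(r(B(-4, P(5, -2)), 4) + U)² = (1 + 3119/1740)² = (4859/1740)² = 23609881/3027600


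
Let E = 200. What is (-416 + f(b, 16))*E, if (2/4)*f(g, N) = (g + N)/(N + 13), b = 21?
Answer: -2398000/29 ≈ -82690.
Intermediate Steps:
f(g, N) = 2*(N + g)/(13 + N) (f(g, N) = 2*((g + N)/(N + 13)) = 2*((N + g)/(13 + N)) = 2*(N + g)/(13 + N))
(-416 + f(b, 16))*E = (-416 + 2*(16 + 21)/(13 + 16))*200 = (-416 + 2*37/29)*200 = (-416 + 2*(1/29)*37)*200 = (-416 + 74/29)*200 = -11990/29*200 = -2398000/29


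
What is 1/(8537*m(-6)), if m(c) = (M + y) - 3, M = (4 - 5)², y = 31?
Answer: 1/247573 ≈ 4.0392e-6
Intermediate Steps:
M = 1 (M = (-1)² = 1)
m(c) = 29 (m(c) = (1 + 31) - 3 = 32 - 3 = 29)
1/(8537*m(-6)) = 1/(8537*29) = (1/8537)*(1/29) = 1/247573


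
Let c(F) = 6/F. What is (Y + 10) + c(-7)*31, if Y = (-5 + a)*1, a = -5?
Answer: -186/7 ≈ -26.571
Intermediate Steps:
Y = -10 (Y = (-5 - 5)*1 = -10*1 = -10)
(Y + 10) + c(-7)*31 = (-10 + 10) + (6/(-7))*31 = 0 + (6*(-1/7))*31 = 0 - 6/7*31 = 0 - 186/7 = -186/7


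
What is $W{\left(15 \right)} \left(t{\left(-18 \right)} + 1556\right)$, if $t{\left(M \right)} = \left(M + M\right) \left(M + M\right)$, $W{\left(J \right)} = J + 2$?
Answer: $48484$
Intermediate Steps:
$W{\left(J \right)} = 2 + J$
$t{\left(M \right)} = 4 M^{2}$ ($t{\left(M \right)} = 2 M 2 M = 4 M^{2}$)
$W{\left(15 \right)} \left(t{\left(-18 \right)} + 1556\right) = \left(2 + 15\right) \left(4 \left(-18\right)^{2} + 1556\right) = 17 \left(4 \cdot 324 + 1556\right) = 17 \left(1296 + 1556\right) = 17 \cdot 2852 = 48484$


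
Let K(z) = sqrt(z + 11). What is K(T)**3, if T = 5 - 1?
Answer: 15*sqrt(15) ≈ 58.095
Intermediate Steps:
T = 4
K(z) = sqrt(11 + z)
K(T)**3 = (sqrt(11 + 4))**3 = (sqrt(15))**3 = 15*sqrt(15)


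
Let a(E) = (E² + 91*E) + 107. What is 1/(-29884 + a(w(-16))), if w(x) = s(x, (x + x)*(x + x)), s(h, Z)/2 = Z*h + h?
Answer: 1/1072825423 ≈ 9.3212e-10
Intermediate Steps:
s(h, Z) = 2*h + 2*Z*h (s(h, Z) = 2*(Z*h + h) = 2*(h + Z*h) = 2*h + 2*Z*h)
w(x) = 2*x*(1 + 4*x²) (w(x) = 2*x*(1 + (x + x)*(x + x)) = 2*x*(1 + (2*x)*(2*x)) = 2*x*(1 + 4*x²))
a(E) = 107 + E² + 91*E
1/(-29884 + a(w(-16))) = 1/(-29884 + (107 + (2*(-16) + 8*(-16)³)² + 91*(2*(-16) + 8*(-16)³))) = 1/(-29884 + (107 + (-32 + 8*(-4096))² + 91*(-32 + 8*(-4096)))) = 1/(-29884 + (107 + (-32 - 32768)² + 91*(-32 - 32768))) = 1/(-29884 + (107 + (-32800)² + 91*(-32800))) = 1/(-29884 + (107 + 1075840000 - 2984800)) = 1/(-29884 + 1072855307) = 1/1072825423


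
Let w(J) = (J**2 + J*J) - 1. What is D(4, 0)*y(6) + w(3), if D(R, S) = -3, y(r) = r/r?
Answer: 14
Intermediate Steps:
y(r) = 1
w(J) = -1 + 2*J**2 (w(J) = (J**2 + J**2) - 1 = 2*J**2 - 1 = -1 + 2*J**2)
D(4, 0)*y(6) + w(3) = -3*1 + (-1 + 2*3**2) = -3 + (-1 + 2*9) = -3 + (-1 + 18) = -3 + 17 = 14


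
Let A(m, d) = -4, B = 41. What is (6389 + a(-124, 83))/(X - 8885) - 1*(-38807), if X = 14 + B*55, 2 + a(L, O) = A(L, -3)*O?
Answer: 256741057/6616 ≈ 38806.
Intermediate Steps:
a(L, O) = -2 - 4*O
X = 2269 (X = 14 + 41*55 = 14 + 2255 = 2269)
(6389 + a(-124, 83))/(X - 8885) - 1*(-38807) = (6389 + (-2 - 4*83))/(2269 - 8885) - 1*(-38807) = (6389 + (-2 - 332))/(-6616) + 38807 = (6389 - 334)*(-1/6616) + 38807 = 6055*(-1/6616) + 38807 = -6055/6616 + 38807 = 256741057/6616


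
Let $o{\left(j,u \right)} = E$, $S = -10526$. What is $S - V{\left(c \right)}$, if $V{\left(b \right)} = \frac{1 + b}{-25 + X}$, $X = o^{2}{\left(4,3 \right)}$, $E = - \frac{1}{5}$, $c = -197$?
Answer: $- \frac{1643281}{156} \approx -10534.0$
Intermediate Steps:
$E = - \frac{1}{5}$ ($E = \left(-1\right) \frac{1}{5} = - \frac{1}{5} \approx -0.2$)
$o{\left(j,u \right)} = - \frac{1}{5}$
$X = \frac{1}{25}$ ($X = \left(- \frac{1}{5}\right)^{2} = \frac{1}{25} \approx 0.04$)
$V{\left(b \right)} = - \frac{25}{624} - \frac{25 b}{624}$ ($V{\left(b \right)} = \frac{1 + b}{-25 + \frac{1}{25}} = \frac{1 + b}{- \frac{624}{25}} = \left(1 + b\right) \left(- \frac{25}{624}\right) = - \frac{25}{624} - \frac{25 b}{624}$)
$S - V{\left(c \right)} = -10526 - \left(- \frac{25}{624} - - \frac{4925}{624}\right) = -10526 - \left(- \frac{25}{624} + \frac{4925}{624}\right) = -10526 - \frac{1225}{156} = - \frac{1643281}{156}$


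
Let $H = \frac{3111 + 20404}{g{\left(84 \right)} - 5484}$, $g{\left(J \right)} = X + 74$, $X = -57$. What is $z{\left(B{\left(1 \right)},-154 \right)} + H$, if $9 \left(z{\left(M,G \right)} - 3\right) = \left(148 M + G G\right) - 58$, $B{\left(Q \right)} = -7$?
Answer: $\frac{123610448}{49203} \approx 2512.3$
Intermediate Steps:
$z{\left(M,G \right)} = - \frac{31}{9} + \frac{G^{2}}{9} + \frac{148 M}{9}$ ($z{\left(M,G \right)} = 3 + \frac{\left(148 M + G G\right) - 58}{9} = 3 + \frac{\left(148 M + G^{2}\right) - 58}{9} = 3 + \frac{\left(G^{2} + 148 M\right) - 58}{9} = 3 + \frac{-58 + G^{2} + 148 M}{9} = 3 + \left(- \frac{58}{9} + \frac{G^{2}}{9} + \frac{148 M}{9}\right) = - \frac{31}{9} + \frac{G^{2}}{9} + \frac{148 M}{9}$)
$g{\left(J \right)} = 17$ ($g{\left(J \right)} = -57 + 74 = 17$)
$H = - \frac{23515}{5467}$ ($H = \frac{3111 + 20404}{17 - 5484} = \frac{23515}{-5467} = 23515 \left(- \frac{1}{5467}\right) = - \frac{23515}{5467} \approx -4.3013$)
$z{\left(B{\left(1 \right)},-154 \right)} + H = \left(- \frac{31}{9} + \frac{\left(-154\right)^{2}}{9} + \frac{148}{9} \left(-7\right)\right) - \frac{23515}{5467} = \left(- \frac{31}{9} + \frac{1}{9} \cdot 23716 - \frac{1036}{9}\right) - \frac{23515}{5467} = \left(- \frac{31}{9} + \frac{23716}{9} - \frac{1036}{9}\right) - \frac{23515}{5467} = \frac{22649}{9} - \frac{23515}{5467} = \frac{123610448}{49203}$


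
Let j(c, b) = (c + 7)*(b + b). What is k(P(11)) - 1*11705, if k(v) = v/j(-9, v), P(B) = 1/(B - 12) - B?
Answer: -46821/4 ≈ -11705.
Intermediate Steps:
j(c, b) = 2*b*(7 + c) (j(c, b) = (7 + c)*(2*b) = 2*b*(7 + c))
P(B) = 1/(-12 + B) - B
k(v) = -¼ (k(v) = v/((2*v*(7 - 9))) = v/((2*v*(-2))) = v/((-4*v)) = v*(-1/(4*v)) = -¼)
k(P(11)) - 1*11705 = -¼ - 1*11705 = -¼ - 11705 = -46821/4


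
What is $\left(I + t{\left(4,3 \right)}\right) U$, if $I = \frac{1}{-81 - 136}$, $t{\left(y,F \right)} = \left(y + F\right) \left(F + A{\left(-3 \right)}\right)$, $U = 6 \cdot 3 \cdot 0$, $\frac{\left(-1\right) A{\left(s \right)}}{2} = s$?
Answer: $0$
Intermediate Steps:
$A{\left(s \right)} = - 2 s$
$U = 0$ ($U = 18 \cdot 0 = 0$)
$t{\left(y,F \right)} = \left(6 + F\right) \left(F + y\right)$ ($t{\left(y,F \right)} = \left(y + F\right) \left(F - -6\right) = \left(F + y\right) \left(F + 6\right) = \left(F + y\right) \left(6 + F\right) = \left(6 + F\right) \left(F + y\right)$)
$I = - \frac{1}{217}$ ($I = \frac{1}{-217} = - \frac{1}{217} \approx -0.0046083$)
$\left(I + t{\left(4,3 \right)}\right) U = \left(- \frac{1}{217} + \left(3^{2} + 6 \cdot 3 + 6 \cdot 4 + 3 \cdot 4\right)\right) 0 = \left(- \frac{1}{217} + \left(9 + 18 + 24 + 12\right)\right) 0 = \left(- \frac{1}{217} + 63\right) 0 = \frac{13670}{217} \cdot 0 = 0$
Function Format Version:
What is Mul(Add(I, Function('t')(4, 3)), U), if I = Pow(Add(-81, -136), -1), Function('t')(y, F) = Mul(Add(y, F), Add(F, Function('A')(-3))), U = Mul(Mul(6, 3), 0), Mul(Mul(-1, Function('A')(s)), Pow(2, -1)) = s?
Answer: 0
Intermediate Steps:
Function('A')(s) = Mul(-2, s)
U = 0 (U = Mul(18, 0) = 0)
Function('t')(y, F) = Mul(Add(6, F), Add(F, y)) (Function('t')(y, F) = Mul(Add(y, F), Add(F, Mul(-2, -3))) = Mul(Add(F, y), Add(F, 6)) = Mul(Add(F, y), Add(6, F)) = Mul(Add(6, F), Add(F, y)))
I = Rational(-1, 217) (I = Pow(-217, -1) = Rational(-1, 217) ≈ -0.0046083)
Mul(Add(I, Function('t')(4, 3)), U) = Mul(Add(Rational(-1, 217), Add(Pow(3, 2), Mul(6, 3), Mul(6, 4), Mul(3, 4))), 0) = Mul(Add(Rational(-1, 217), Add(9, 18, 24, 12)), 0) = Mul(Add(Rational(-1, 217), 63), 0) = Mul(Rational(13670, 217), 0) = 0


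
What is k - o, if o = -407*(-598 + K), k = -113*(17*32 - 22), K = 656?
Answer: -35380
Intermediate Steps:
k = -58986 (k = -113*(544 - 22) = -113*522 = -58986)
o = -23606 (o = -407*(-598 + 656) = -407*58 = -23606)
k - o = -58986 - 1*(-23606) = -58986 + 23606 = -35380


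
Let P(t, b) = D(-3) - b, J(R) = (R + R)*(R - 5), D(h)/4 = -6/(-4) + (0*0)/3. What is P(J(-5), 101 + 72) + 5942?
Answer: 5775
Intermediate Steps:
D(h) = 6 (D(h) = 4*(-6/(-4) + (0*0)/3) = 4*(-6*(-¼) + 0*(⅓)) = 4*(3/2 + 0) = 4*(3/2) = 6)
J(R) = 2*R*(-5 + R) (J(R) = (2*R)*(-5 + R) = 2*R*(-5 + R))
P(t, b) = 6 - b
P(J(-5), 101 + 72) + 5942 = (6 - (101 + 72)) + 5942 = (6 - 1*173) + 5942 = (6 - 173) + 5942 = -167 + 5942 = 5775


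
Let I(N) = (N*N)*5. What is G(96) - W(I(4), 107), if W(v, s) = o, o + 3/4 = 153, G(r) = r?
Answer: -225/4 ≈ -56.250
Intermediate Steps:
I(N) = 5*N² (I(N) = N²*5 = 5*N²)
o = 609/4 (o = -¾ + 153 = 609/4 ≈ 152.25)
W(v, s) = 609/4
G(96) - W(I(4), 107) = 96 - 1*609/4 = 96 - 609/4 = -225/4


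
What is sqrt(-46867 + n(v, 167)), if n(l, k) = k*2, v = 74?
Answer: I*sqrt(46533) ≈ 215.72*I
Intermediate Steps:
n(l, k) = 2*k
sqrt(-46867 + n(v, 167)) = sqrt(-46867 + 2*167) = sqrt(-46867 + 334) = sqrt(-46533) = I*sqrt(46533)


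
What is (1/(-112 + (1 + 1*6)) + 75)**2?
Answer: 61999876/11025 ≈ 5623.6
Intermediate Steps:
(1/(-112 + (1 + 1*6)) + 75)**2 = (1/(-112 + (1 + 6)) + 75)**2 = (1/(-112 + 7) + 75)**2 = (1/(-105) + 75)**2 = (-1/105 + 75)**2 = (7874/105)**2 = 61999876/11025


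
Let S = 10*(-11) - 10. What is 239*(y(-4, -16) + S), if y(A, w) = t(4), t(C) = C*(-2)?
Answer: -30592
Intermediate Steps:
t(C) = -2*C
y(A, w) = -8 (y(A, w) = -2*4 = -8)
S = -120 (S = -110 - 10 = -120)
239*(y(-4, -16) + S) = 239*(-8 - 120) = 239*(-128) = -30592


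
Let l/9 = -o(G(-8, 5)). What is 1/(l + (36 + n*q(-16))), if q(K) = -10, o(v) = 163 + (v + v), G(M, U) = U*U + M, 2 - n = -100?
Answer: -1/2757 ≈ -0.00036271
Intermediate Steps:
n = 102 (n = 2 - 1*(-100) = 2 + 100 = 102)
G(M, U) = M + U² (G(M, U) = U² + M = M + U²)
o(v) = 163 + 2*v
l = -1773 (l = 9*(-(163 + 2*(-8 + 5²))) = 9*(-(163 + 2*(-8 + 25))) = 9*(-(163 + 2*17)) = 9*(-(163 + 34)) = 9*(-1*197) = 9*(-197) = -1773)
1/(l + (36 + n*q(-16))) = 1/(-1773 + (36 + 102*(-10))) = 1/(-1773 + (36 - 1020)) = 1/(-1773 - 984) = 1/(-2757) = -1/2757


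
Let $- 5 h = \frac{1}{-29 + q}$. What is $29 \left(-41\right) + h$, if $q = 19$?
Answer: $- \frac{59449}{50} \approx -1189.0$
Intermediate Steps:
$h = \frac{1}{50}$ ($h = - \frac{1}{5 \left(-29 + 19\right)} = - \frac{1}{5 \left(-10\right)} = \left(- \frac{1}{5}\right) \left(- \frac{1}{10}\right) = \frac{1}{50} \approx 0.02$)
$29 \left(-41\right) + h = 29 \left(-41\right) + \frac{1}{50} = -1189 + \frac{1}{50} = - \frac{59449}{50}$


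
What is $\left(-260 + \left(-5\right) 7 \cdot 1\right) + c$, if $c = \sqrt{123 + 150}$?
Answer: $-295 + \sqrt{273} \approx -278.48$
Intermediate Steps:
$c = \sqrt{273} \approx 16.523$
$\left(-260 + \left(-5\right) 7 \cdot 1\right) + c = \left(-260 + \left(-5\right) 7 \cdot 1\right) + \sqrt{273} = \left(-260 - 35\right) + \sqrt{273} = -295 + \sqrt{273}$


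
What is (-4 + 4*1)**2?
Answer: 0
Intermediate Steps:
(-4 + 4*1)**2 = (-4 + 4)**2 = 0**2 = 0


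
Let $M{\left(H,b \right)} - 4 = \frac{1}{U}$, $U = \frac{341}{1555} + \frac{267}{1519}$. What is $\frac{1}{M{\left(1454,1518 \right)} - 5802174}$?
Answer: $- \frac{933164}{5414373803835} \approx -1.7235 \cdot 10^{-7}$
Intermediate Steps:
$U = \frac{933164}{2362045}$ ($U = 341 \cdot \frac{1}{1555} + 267 \cdot \frac{1}{1519} = \frac{341}{1555} + \frac{267}{1519} = \frac{933164}{2362045} \approx 0.39507$)
$M{\left(H,b \right)} = \frac{6094701}{933164}$ ($M{\left(H,b \right)} = 4 + \frac{1}{\frac{933164}{2362045}} = 4 + \frac{2362045}{933164} = \frac{6094701}{933164}$)
$\frac{1}{M{\left(1454,1518 \right)} - 5802174} = \frac{1}{\frac{6094701}{933164} - 5802174} = \frac{1}{- \frac{5414373803835}{933164}} = - \frac{933164}{5414373803835}$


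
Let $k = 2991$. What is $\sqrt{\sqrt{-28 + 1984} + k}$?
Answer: $\sqrt{2991 + 2 \sqrt{489}} \approx 55.093$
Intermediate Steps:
$\sqrt{\sqrt{-28 + 1984} + k} = \sqrt{\sqrt{-28 + 1984} + 2991} = \sqrt{\sqrt{1956} + 2991} = \sqrt{2 \sqrt{489} + 2991} = \sqrt{2991 + 2 \sqrt{489}}$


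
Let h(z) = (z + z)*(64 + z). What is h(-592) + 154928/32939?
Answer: 20592036656/32939 ≈ 6.2516e+5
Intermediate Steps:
h(z) = 2*z*(64 + z) (h(z) = (2*z)*(64 + z) = 2*z*(64 + z))
h(-592) + 154928/32939 = 2*(-592)*(64 - 592) + 154928/32939 = 2*(-592)*(-528) + 154928*(1/32939) = 625152 + 154928/32939 = 20592036656/32939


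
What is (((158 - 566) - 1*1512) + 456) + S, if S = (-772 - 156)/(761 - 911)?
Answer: -109336/75 ≈ -1457.8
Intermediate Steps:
S = 464/75 (S = -928/(-150) = -928*(-1/150) = 464/75 ≈ 6.1867)
(((158 - 566) - 1*1512) + 456) + S = (((158 - 566) - 1*1512) + 456) + 464/75 = ((-408 - 1512) + 456) + 464/75 = (-1920 + 456) + 464/75 = -1464 + 464/75 = -109336/75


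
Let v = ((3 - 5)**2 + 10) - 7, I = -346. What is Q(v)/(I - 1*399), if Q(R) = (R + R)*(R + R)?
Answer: -196/745 ≈ -0.26309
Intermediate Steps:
v = 7 (v = ((-2)**2 + 10) - 7 = (4 + 10) - 7 = 14 - 7 = 7)
Q(R) = 4*R**2 (Q(R) = (2*R)*(2*R) = 4*R**2)
Q(v)/(I - 1*399) = (4*7**2)/(-346 - 1*399) = (4*49)/(-346 - 399) = 196/(-745) = 196*(-1/745) = -196/745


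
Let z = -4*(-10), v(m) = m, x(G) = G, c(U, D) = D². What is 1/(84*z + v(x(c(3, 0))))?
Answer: 1/3360 ≈ 0.00029762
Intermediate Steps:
z = 40
1/(84*z + v(x(c(3, 0)))) = 1/(84*40 + 0²) = 1/(3360 + 0) = 1/3360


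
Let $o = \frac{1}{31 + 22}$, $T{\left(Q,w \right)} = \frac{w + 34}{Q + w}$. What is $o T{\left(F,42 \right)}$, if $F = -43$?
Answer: $- \frac{76}{53} \approx -1.434$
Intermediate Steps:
$T{\left(Q,w \right)} = \frac{34 + w}{Q + w}$
$o = \frac{1}{53} \approx 0.018868$
$o T{\left(F,42 \right)} = \frac{\frac{1}{-43 + 42} \left(34 + 42\right)}{53} = \frac{\frac{1}{-1} \cdot 76}{53} = \frac{\left(-1\right) 76}{53} = \frac{1}{53} \left(-76\right) = - \frac{76}{53}$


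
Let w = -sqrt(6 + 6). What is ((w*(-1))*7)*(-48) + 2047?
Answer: 2047 - 672*sqrt(3) ≈ 883.06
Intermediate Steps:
w = -2*sqrt(3) (w = -sqrt(12) = -2*sqrt(3) ≈ -3.4641)
((w*(-1))*7)*(-48) + 2047 = ((-2*sqrt(3)*(-1))*7)*(-48) + 2047 = ((2*sqrt(3))*7)*(-48) + 2047 = (14*sqrt(3))*(-48) + 2047 = -672*sqrt(3) + 2047 = 2047 - 672*sqrt(3)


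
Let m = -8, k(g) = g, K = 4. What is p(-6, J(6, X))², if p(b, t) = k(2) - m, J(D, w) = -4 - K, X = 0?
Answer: 100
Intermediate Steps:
J(D, w) = -8 (J(D, w) = -4 - 1*4 = -4 - 4 = -8)
p(b, t) = 10 (p(b, t) = 2 - 1*(-8) = 2 + 8 = 10)
p(-6, J(6, X))² = 10² = 100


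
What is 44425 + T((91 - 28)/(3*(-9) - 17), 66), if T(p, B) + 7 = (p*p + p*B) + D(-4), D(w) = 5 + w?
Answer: 85816201/1936 ≈ 44327.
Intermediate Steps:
T(p, B) = -6 + p² + B*p (T(p, B) = -7 + ((p*p + p*B) + (5 - 4)) = -7 + ((p² + B*p) + 1) = -7 + (1 + p² + B*p) = -6 + p² + B*p)
44425 + T((91 - 28)/(3*(-9) - 17), 66) = 44425 + (-6 + ((91 - 28)/(3*(-9) - 17))² + 66*((91 - 28)/(3*(-9) - 17))) = 44425 + (-6 + (63/(-27 - 17))² + 66*(63/(-27 - 17))) = 44425 + (-6 + (63/(-44))² + 66*(63/(-44))) = 44425 + (-6 + (63*(-1/44))² + 66*(63*(-1/44))) = 44425 + (-6 + (-63/44)² + 66*(-63/44)) = 44425 + (-6 + 3969/1936 - 189/2) = 44425 - 190599/1936 = 85816201/1936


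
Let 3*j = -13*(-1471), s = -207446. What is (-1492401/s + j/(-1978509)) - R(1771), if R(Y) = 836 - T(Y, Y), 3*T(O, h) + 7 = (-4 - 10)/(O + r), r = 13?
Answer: -35110147623715195/42243107306364 ≈ -831.14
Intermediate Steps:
j = 19123/3 (j = (-13*(-1471))/3 = (⅓)*19123 = 19123/3 ≈ 6374.3)
T(O, h) = -7/3 - 14/(3*(13 + O)) (T(O, h) = -7/3 + ((-4 - 10)/(O + 13))/3 = -7/3 + (-14/(13 + O))/3 = -7/3 - 14/(3*(13 + O)))
R(Y) = 836 - 7*(-15 - Y)/(3*(13 + Y))
(-1492401/s + j/(-1978509)) - R(1771) = (-1492401/(-207446) + (19123/3)/(-1978509)) - (32709 + 2515*1771)/(3*(13 + 1771)) = (-1492401*(-1/207446) + (19123/3)*(-1/1978509)) - (32709 + 4454065)/(3*1784) = (1492401/207446 - 1471/456579) - 4486774/(3*1784) = 681093803113/94715487234 - 1*2243387/2676 = 681093803113/94715487234 - 2243387/2676 = -35110147623715195/42243107306364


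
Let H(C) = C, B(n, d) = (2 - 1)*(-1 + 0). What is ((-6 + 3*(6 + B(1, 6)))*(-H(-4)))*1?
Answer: 36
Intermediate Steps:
B(n, d) = -1 (B(n, d) = 1*(-1) = -1)
((-6 + 3*(6 + B(1, 6)))*(-H(-4)))*1 = ((-6 + 3*(6 - 1))*(-1*(-4)))*1 = ((-6 + 3*5)*4)*1 = ((-6 + 15)*4)*1 = (9*4)*1 = 36*1 = 36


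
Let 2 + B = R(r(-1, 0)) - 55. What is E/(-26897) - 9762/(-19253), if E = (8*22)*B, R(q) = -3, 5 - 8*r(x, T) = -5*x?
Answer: 35836938/39834457 ≈ 0.89965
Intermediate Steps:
r(x, T) = 5/8 + 5*x/8 (r(x, T) = 5/8 - (-5)*x/8 = 5/8 + 5*x/8)
B = -60 (B = -2 + (-3 - 55) = -2 - 58 = -60)
E = -10560 (E = (8*22)*(-60) = 176*(-60) = -10560)
E/(-26897) - 9762/(-19253) = -10560/(-26897) - 9762/(-19253) = -10560*(-1/26897) - 9762*(-1/19253) = 10560/26897 + 9762/19253 = 35836938/39834457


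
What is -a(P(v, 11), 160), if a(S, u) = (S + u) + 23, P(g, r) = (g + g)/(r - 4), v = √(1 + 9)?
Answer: -183 - 2*√10/7 ≈ -183.90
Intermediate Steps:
v = √10 ≈ 3.1623
P(g, r) = 2*g/(-4 + r) (P(g, r) = (2*g)/(-4 + r) = 2*g/(-4 + r))
a(S, u) = 23 + S + u
-a(P(v, 11), 160) = -(23 + 2*√10/(-4 + 11) + 160) = -(23 + 2*√10/7 + 160) = -(183 + 2*√10/7) = -183 - 2*√10/7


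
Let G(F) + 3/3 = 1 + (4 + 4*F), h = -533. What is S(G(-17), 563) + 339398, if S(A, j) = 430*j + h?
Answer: 580955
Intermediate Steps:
G(F) = 4 + 4*F (G(F) = -1 + (1 + (4 + 4*F)) = -1 + (5 + 4*F) = 4 + 4*F)
S(A, j) = -533 + 430*j (S(A, j) = 430*j - 533 = -533 + 430*j)
S(G(-17), 563) + 339398 = (-533 + 430*563) + 339398 = (-533 + 242090) + 339398 = 241557 + 339398 = 580955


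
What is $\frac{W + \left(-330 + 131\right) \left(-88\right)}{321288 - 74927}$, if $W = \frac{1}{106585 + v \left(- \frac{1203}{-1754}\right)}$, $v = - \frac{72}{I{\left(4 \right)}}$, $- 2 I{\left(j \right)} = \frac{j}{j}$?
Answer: $\frac{1638451808309}{23049944365621} \approx 0.071083$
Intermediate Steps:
$I{\left(j \right)} = - \frac{1}{2}$ ($I{\left(j \right)} = - \frac{j \frac{1}{j}}{2} = \left(- \frac{1}{2}\right) 1 = - \frac{1}{2}$)
$v = 144$ ($v = - \frac{72}{- \frac{1}{2}} = \left(-72\right) \left(-2\right) = 144$)
$W = \frac{877}{93561661}$ ($W = \frac{1}{106585 + 144 \left(- \frac{1203}{-1754}\right)} = \frac{1}{106585 + 144 \left(\left(-1203\right) \left(- \frac{1}{1754}\right)\right)} = \frac{1}{106585 + 144 \cdot \frac{1203}{1754}} = \frac{1}{106585 + \frac{86616}{877}} = \frac{1}{\frac{93561661}{877}} = \frac{877}{93561661} \approx 9.3735 \cdot 10^{-6}$)
$\frac{W + \left(-330 + 131\right) \left(-88\right)}{321288 - 74927} = \frac{\frac{877}{93561661} + \left(-330 + 131\right) \left(-88\right)}{321288 - 74927} = \frac{\frac{877}{93561661} - -17512}{246361} = \left(\frac{877}{93561661} + 17512\right) \frac{1}{246361} = \frac{1638451808309}{93561661} \cdot \frac{1}{246361} = \frac{1638451808309}{23049944365621}$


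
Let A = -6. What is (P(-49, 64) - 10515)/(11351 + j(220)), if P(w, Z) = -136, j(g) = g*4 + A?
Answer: -10651/12225 ≈ -0.87125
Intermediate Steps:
j(g) = -6 + 4*g (j(g) = g*4 - 6 = 4*g - 6 = -6 + 4*g)
(P(-49, 64) - 10515)/(11351 + j(220)) = (-136 - 10515)/(11351 + (-6 + 4*220)) = -10651/(11351 + (-6 + 880)) = -10651/(11351 + 874) = -10651/12225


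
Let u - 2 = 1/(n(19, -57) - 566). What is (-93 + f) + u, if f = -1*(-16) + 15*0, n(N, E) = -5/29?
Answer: -1231454/16419 ≈ -75.002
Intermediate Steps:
n(N, E) = -5/29 (n(N, E) = -5*1/29 = -5/29)
f = 16 (f = 16 + 0 = 16)
u = 32809/16419 (u = 2 + 1/(-5/29 - 566) = 2 + 1/(-16419/29) = 2 - 29/16419 = 32809/16419 ≈ 1.9982)
(-93 + f) + u = (-93 + 16) + 32809/16419 = -77 + 32809/16419 = -1231454/16419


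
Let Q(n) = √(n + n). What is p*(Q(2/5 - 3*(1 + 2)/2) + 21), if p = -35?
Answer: -735 - 7*I*√205 ≈ -735.0 - 100.22*I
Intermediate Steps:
Q(n) = √2*√n (Q(n) = √(2*n) = √2*√n)
p*(Q(2/5 - 3*(1 + 2)/2) + 21) = -35*(√2*√(2/5 - 3*(1 + 2)/2) + 21) = -35*(√2*√(2*(⅕) - 3*3*(½)) + 21) = -35*(√2*√(⅖ - 9*½) + 21) = -35*(√2*√(⅖ - 9/2) + 21) = -35*(√2*√(-41/10) + 21) = -35*(√2*(I*√410/10) + 21) = -35*(I*√205/5 + 21) = -35*(21 + I*√205/5) = -735 - 7*I*√205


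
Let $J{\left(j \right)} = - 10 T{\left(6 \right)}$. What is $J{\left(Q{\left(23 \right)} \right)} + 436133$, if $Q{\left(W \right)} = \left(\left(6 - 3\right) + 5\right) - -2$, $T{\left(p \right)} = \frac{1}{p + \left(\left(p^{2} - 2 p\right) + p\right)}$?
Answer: $\frac{7850389}{18} \approx 4.3613 \cdot 10^{5}$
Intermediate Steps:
$T{\left(p \right)} = \frac{1}{p^{2}}$ ($T{\left(p \right)} = \frac{1}{p + \left(p^{2} - p\right)} = \frac{1}{p^{2}}$)
$Q{\left(W \right)} = 10$ ($Q{\left(W \right)} = \left(3 + 5\right) + 2 = 8 + 2 = 10$)
$J{\left(j \right)} = - \frac{5}{18}$ ($J{\left(j \right)} = - \frac{10}{36} = \left(-10\right) \frac{1}{36} = - \frac{5}{18}$)
$J{\left(Q{\left(23 \right)} \right)} + 436133 = - \frac{5}{18} + 436133 = \frac{7850389}{18}$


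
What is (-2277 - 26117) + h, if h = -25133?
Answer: -53527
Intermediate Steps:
(-2277 - 26117) + h = (-2277 - 26117) - 25133 = -28394 - 25133 = -53527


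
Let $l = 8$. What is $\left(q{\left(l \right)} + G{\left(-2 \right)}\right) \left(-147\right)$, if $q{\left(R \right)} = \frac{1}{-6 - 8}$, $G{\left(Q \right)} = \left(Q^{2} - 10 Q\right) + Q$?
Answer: $- \frac{6447}{2} \approx -3223.5$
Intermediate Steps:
$G{\left(Q \right)} = Q^{2} - 9 Q$
$q{\left(R \right)} = - \frac{1}{14}$ ($q{\left(R \right)} = \frac{1}{-14} = - \frac{1}{14}$)
$\left(q{\left(l \right)} + G{\left(-2 \right)}\right) \left(-147\right) = \left(- \frac{1}{14} - 2 \left(-9 - 2\right)\right) \left(-147\right) = \left(- \frac{1}{14} - -22\right) \left(-147\right) = \left(- \frac{1}{14} + 22\right) \left(-147\right) = \frac{307}{14} \left(-147\right) = - \frac{6447}{2}$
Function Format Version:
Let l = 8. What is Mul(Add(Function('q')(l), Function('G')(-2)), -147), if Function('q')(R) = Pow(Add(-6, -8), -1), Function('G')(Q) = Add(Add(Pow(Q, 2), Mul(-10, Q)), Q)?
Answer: Rational(-6447, 2) ≈ -3223.5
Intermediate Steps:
Function('G')(Q) = Add(Pow(Q, 2), Mul(-9, Q))
Function('q')(R) = Rational(-1, 14) (Function('q')(R) = Pow(-14, -1) = Rational(-1, 14))
Mul(Add(Function('q')(l), Function('G')(-2)), -147) = Mul(Add(Rational(-1, 14), Mul(-2, Add(-9, -2))), -147) = Mul(Add(Rational(-1, 14), Mul(-2, -11)), -147) = Mul(Add(Rational(-1, 14), 22), -147) = Mul(Rational(307, 14), -147) = Rational(-6447, 2)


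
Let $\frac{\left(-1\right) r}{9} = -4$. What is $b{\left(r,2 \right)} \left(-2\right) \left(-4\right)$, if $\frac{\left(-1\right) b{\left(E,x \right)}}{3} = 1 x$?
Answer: $-48$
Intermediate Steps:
$r = 36$ ($r = \left(-9\right) \left(-4\right) = 36$)
$b{\left(E,x \right)} = - 3 x$ ($b{\left(E,x \right)} = - 3 \cdot 1 x = - 3 x$)
$b{\left(r,2 \right)} \left(-2\right) \left(-4\right) = \left(-3\right) 2 \left(-2\right) \left(-4\right) = \left(-6\right) \left(-2\right) \left(-4\right) = 12 \left(-4\right) = -48$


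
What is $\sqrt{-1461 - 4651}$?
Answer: $4 i \sqrt{382} \approx 78.179 i$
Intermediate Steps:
$\sqrt{-1461 - 4651} = \sqrt{-6112} = 4 i \sqrt{382}$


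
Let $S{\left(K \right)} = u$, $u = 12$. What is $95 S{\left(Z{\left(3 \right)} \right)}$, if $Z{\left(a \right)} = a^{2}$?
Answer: $1140$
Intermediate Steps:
$S{\left(K \right)} = 12$
$95 S{\left(Z{\left(3 \right)} \right)} = 95 \cdot 12 = 1140$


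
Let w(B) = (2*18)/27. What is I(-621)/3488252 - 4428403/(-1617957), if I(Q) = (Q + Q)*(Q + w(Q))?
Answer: 8346303697819/2821920870582 ≈ 2.9577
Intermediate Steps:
w(B) = 4/3 (w(B) = 36*(1/27) = 4/3)
I(Q) = 2*Q*(4/3 + Q) (I(Q) = (Q + Q)*(Q + 4/3) = (2*Q)*(4/3 + Q) = 2*Q*(4/3 + Q))
I(-621)/3488252 - 4428403/(-1617957) = ((⅔)*(-621)*(4 + 3*(-621)))/3488252 - 4428403/(-1617957) = ((⅔)*(-621)*(4 - 1863))*(1/3488252) - 4428403*(-1/1617957) = ((⅔)*(-621)*(-1859))*(1/3488252) + 4428403/1617957 = 769626*(1/3488252) + 4428403/1617957 = 384813/1744126 + 4428403/1617957 = 8346303697819/2821920870582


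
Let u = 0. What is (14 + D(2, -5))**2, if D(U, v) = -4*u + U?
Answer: 256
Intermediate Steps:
D(U, v) = U (D(U, v) = -4*0 + U = 0 + U = U)
(14 + D(2, -5))**2 = (14 + 2)**2 = 16**2 = 256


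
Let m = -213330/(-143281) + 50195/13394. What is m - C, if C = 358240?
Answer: -687490381651545/1919105714 ≈ -3.5824e+5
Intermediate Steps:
m = 10049331815/1919105714 (m = -213330*(-1/143281) + 50195*(1/13394) = 213330/143281 + 50195/13394 = 10049331815/1919105714 ≈ 5.2365)
m - C = 10049331815/1919105714 - 1*358240 = 10049331815/1919105714 - 358240 = -687490381651545/1919105714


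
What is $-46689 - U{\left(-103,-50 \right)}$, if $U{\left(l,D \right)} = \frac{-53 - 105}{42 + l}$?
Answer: $- \frac{2848187}{61} \approx -46692.0$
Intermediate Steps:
$U{\left(l,D \right)} = - \frac{158}{42 + l}$
$-46689 - U{\left(-103,-50 \right)} = -46689 - - \frac{158}{42 - 103} = -46689 - - \frac{158}{-61} = -46689 - \left(-158\right) \left(- \frac{1}{61}\right) = -46689 - \frac{158}{61} = - \frac{2848187}{61}$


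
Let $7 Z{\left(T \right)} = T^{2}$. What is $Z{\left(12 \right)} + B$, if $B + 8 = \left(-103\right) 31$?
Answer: $- \frac{22263}{7} \approx -3180.4$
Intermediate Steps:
$B = -3201$ ($B = -8 - 3193 = -3201$)
$Z{\left(T \right)} = \frac{T^{2}}{7}$
$Z{\left(12 \right)} + B = \frac{12^{2}}{7} - 3201 = \frac{1}{7} \cdot 144 - 3201 = \frac{144}{7} - 3201 = - \frac{22263}{7}$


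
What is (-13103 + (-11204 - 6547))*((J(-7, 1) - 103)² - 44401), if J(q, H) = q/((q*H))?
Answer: 1048943438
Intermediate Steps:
J(q, H) = 1/H (J(q, H) = q/((H*q)) = q*(1/(H*q)) = 1/H)
(-13103 + (-11204 - 6547))*((J(-7, 1) - 103)² - 44401) = (-13103 + (-11204 - 6547))*((1/1 - 103)² - 44401) = (-13103 - 17751)*((1 - 103)² - 44401) = -30854*((-102)² - 44401) = -30854*(10404 - 44401) = -30854*(-33997) = 1048943438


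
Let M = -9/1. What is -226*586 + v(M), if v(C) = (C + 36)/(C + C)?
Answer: -264875/2 ≈ -1.3244e+5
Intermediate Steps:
M = -9 (M = -9*1 = -9)
v(C) = (36 + C)/(2*C) (v(C) = (36 + C)/((2*C)) = (36 + C)*(1/(2*C)) = (36 + C)/(2*C))
-226*586 + v(M) = -226*586 + (½)*(36 - 9)/(-9) = -132436 + (½)*(-⅑)*27 = -132436 - 3/2 = -264875/2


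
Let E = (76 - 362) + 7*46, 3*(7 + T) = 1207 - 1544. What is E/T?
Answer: -54/179 ≈ -0.30168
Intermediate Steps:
T = -358/3 (T = -7 + (1207 - 1544)/3 = -7 + (⅓)*(-337) = -7 - 337/3 = -358/3 ≈ -119.33)
E = 36 (E = -286 + 322 = 36)
E/T = 36/(-358/3) = 36*(-3/358) = -54/179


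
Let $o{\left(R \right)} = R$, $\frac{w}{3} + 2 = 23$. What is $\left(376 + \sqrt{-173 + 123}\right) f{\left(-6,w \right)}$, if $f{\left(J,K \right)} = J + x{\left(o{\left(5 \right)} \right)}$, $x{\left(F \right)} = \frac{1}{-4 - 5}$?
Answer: $- \frac{20680}{9} - \frac{275 i \sqrt{2}}{9} \approx -2297.8 - 43.212 i$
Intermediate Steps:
$w = 63$ ($w = -6 + 3 \cdot 23 = -6 + 69 = 63$)
$x{\left(F \right)} = - \frac{1}{9}$ ($x{\left(F \right)} = \frac{1}{-9} = - \frac{1}{9}$)
$f{\left(J,K \right)} = - \frac{1}{9} + J$ ($f{\left(J,K \right)} = J - \frac{1}{9} = - \frac{1}{9} + J$)
$\left(376 + \sqrt{-173 + 123}\right) f{\left(-6,w \right)} = \left(376 + \sqrt{-173 + 123}\right) \left(- \frac{1}{9} - 6\right) = \left(376 + \sqrt{-50}\right) \left(- \frac{55}{9}\right) = \left(376 + 5 i \sqrt{2}\right) \left(- \frac{55}{9}\right) = - \frac{20680}{9} - \frac{275 i \sqrt{2}}{9}$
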